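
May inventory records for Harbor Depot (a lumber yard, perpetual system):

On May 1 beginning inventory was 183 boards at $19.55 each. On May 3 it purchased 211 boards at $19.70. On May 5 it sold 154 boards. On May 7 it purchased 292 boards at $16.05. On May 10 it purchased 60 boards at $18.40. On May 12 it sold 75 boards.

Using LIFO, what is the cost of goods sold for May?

May 5, 154 sold [LIFO — newest first]: 154 @ $19.70 = $3,033.80
May 12, 75 sold [LIFO — newest first]: 60 @ $18.40 + 15 @ $16.05 = $1,344.75
Total COGS = $3,033.80 + $1,344.75 = $4,378.55
Ending inventory: 183 @ $19.55 + 57 @ $19.70 + 277 @ $16.05 = $9,146.40
Check: goods available $13,524.95 = COGS $4,378.55 + ending $9,146.40

COGS = $4,378.55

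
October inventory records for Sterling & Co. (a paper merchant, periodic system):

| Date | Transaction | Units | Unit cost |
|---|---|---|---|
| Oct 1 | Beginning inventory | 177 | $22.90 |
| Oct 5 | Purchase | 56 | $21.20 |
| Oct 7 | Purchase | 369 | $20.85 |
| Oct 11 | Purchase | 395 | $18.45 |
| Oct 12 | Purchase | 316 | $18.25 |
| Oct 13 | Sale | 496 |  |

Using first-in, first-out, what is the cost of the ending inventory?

Oct 13, 496 sold [FIFO — oldest first]: 177 @ $22.90 + 56 @ $21.20 + 263 @ $20.85 = $10,724.05
Ending inventory: 106 @ $20.85 + 395 @ $18.45 + 316 @ $18.25 = $15,264.85
Check: goods available $25,988.90 = COGS $10,724.05 + ending $15,264.85

Ending inventory = $15,264.85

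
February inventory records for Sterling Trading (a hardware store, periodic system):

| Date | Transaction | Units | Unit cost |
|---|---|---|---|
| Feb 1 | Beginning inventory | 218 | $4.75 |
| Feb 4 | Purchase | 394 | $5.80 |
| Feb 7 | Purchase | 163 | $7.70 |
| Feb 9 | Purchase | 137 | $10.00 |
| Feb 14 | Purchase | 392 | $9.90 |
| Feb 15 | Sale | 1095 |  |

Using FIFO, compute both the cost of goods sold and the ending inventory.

Feb 15, 1095 sold [FIFO — oldest first]: 218 @ $4.75 + 394 @ $5.80 + 163 @ $7.70 + 137 @ $10.00 + 183 @ $9.90 = $7,757.50
Ending inventory: 209 @ $9.90 = $2,069.10

COGS = $7,757.50; ending inventory = $2,069.10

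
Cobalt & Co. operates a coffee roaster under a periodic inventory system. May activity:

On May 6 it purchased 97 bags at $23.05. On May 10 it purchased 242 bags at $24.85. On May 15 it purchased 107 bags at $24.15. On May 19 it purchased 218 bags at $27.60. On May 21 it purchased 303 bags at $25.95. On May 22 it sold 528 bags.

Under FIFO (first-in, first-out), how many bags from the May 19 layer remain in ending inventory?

136

May 22, 528 sold [FIFO — oldest first]: 97 @ $23.05 + 242 @ $24.85 + 107 @ $24.15 + 82 @ $27.60 = $13,096.80
Ending inventory: 136 @ $27.60 + 303 @ $25.95 = $11,616.45
Check: goods available $24,713.25 = COGS $13,096.80 + ending $11,616.45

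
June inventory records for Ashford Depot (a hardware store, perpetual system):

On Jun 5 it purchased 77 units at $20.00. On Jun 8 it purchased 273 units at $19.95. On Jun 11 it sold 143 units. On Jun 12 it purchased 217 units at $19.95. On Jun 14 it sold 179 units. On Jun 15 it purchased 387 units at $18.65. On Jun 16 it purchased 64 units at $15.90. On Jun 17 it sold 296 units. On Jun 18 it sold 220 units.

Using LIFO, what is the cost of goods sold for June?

COGS = $15,955.80

Jun 11, 143 sold [LIFO — newest first]: 143 @ $19.95 = $2,852.85
Jun 14, 179 sold [LIFO — newest first]: 179 @ $19.95 = $3,571.05
Jun 17, 296 sold [LIFO — newest first]: 64 @ $15.90 + 232 @ $18.65 = $5,344.40
Jun 18, 220 sold [LIFO — newest first]: 155 @ $18.65 + 38 @ $19.95 + 27 @ $19.95 = $4,187.50
Total COGS = $2,852.85 + $3,571.05 + $5,344.40 + $4,187.50 = $15,955.80
Ending inventory: 77 @ $20.00 + 103 @ $19.95 = $3,594.85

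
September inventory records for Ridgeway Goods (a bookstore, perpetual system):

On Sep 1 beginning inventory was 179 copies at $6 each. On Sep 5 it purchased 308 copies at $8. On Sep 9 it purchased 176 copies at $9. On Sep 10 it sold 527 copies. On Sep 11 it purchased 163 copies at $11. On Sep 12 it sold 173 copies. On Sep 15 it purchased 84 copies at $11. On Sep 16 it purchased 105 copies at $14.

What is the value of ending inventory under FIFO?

Sep 10, 527 sold [FIFO — oldest first]: 179 @ $6 + 308 @ $8 + 40 @ $9 = $3,898
Sep 12, 173 sold [FIFO — oldest first]: 136 @ $9 + 37 @ $11 = $1,631
Total COGS = $3,898 + $1,631 = $5,529
Ending inventory: 126 @ $11 + 84 @ $11 + 105 @ $14 = $3,780
Check: goods available $9,309 = COGS $5,529 + ending $3,780

Ending inventory = $3,780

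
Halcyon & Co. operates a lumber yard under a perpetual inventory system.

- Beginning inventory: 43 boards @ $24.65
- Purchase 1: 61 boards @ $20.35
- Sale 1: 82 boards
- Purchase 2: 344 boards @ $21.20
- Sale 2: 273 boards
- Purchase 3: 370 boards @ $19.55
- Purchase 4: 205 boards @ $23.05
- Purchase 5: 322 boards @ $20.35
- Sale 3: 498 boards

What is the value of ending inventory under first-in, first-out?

Sale 1 (82) [FIFO — oldest first]: 43 @ $24.65 + 39 @ $20.35 = $1,853.60
Sale 2 (273) [FIFO — oldest first]: 22 @ $20.35 + 251 @ $21.20 = $5,768.90
Sale 3 (498) [FIFO — oldest first]: 93 @ $21.20 + 370 @ $19.55 + 35 @ $23.05 = $10,011.85
Total COGS = $1,853.60 + $5,768.90 + $10,011.85 = $17,634.35
Ending inventory: 170 @ $23.05 + 322 @ $20.35 = $10,471.20
Check: goods available $28,105.55 = COGS $17,634.35 + ending $10,471.20

Ending inventory = $10,471.20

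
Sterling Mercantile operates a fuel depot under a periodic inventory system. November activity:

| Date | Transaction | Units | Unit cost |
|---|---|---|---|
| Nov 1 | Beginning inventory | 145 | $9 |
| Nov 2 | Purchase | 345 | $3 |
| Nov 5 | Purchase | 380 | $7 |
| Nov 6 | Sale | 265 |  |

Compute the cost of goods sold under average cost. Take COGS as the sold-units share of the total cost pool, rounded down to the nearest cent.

Nov 6, sell 265: 265/870 × $5,000.00 → $1,522.98
Ending inventory (cost pool remaining) = $3,477.02

COGS = $1,522.98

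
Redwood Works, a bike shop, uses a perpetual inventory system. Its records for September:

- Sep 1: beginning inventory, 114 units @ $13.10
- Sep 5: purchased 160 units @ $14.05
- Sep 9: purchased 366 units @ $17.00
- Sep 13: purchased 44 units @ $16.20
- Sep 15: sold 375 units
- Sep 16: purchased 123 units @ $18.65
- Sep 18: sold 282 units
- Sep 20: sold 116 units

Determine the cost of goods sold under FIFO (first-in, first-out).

Sep 15, 375 sold [FIFO — oldest first]: 114 @ $13.10 + 160 @ $14.05 + 101 @ $17.00 = $5,458.40
Sep 18, 282 sold [FIFO — oldest first]: 265 @ $17.00 + 17 @ $16.20 = $4,780.40
Sep 20, 116 sold [FIFO — oldest first]: 27 @ $16.20 + 89 @ $18.65 = $2,097.25
Total COGS = $5,458.40 + $4,780.40 + $2,097.25 = $12,336.05
Ending inventory: 34 @ $18.65 = $634.10

COGS = $12,336.05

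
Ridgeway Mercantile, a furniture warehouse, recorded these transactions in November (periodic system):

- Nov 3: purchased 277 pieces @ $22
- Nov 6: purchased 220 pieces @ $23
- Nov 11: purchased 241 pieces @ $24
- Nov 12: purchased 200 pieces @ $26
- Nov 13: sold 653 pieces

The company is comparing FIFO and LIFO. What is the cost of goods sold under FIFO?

FIFO COGS: 277 @ $22 + 220 @ $23 + 156 @ $24 = $14,898
LIFO COGS: 200 @ $26 + 241 @ $24 + 212 @ $23 = $15,860

COGS = $14,898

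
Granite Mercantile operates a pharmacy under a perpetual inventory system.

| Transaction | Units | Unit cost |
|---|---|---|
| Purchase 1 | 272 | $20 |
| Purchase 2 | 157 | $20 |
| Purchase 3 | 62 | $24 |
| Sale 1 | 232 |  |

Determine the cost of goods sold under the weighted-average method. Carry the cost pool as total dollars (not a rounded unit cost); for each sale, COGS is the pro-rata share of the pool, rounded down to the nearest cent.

COGS = $4,757.18

After Purchase 1: 272 on hand, pool $5,440.00 (≈ $20.0000 each)
After Purchase 2: 429 on hand, pool $8,580.00 (≈ $20.0000 each)
After Purchase 3: 491 on hand, pool $10,068.00 (≈ $20.5051 each)
Sale 1, sell 232: 232/491 × $10,068.00 → $4,757.18
Ending inventory (cost pool remaining) = $5,310.82
Check: goods available $10,068.00 = COGS $4,757.18 + ending $5,310.82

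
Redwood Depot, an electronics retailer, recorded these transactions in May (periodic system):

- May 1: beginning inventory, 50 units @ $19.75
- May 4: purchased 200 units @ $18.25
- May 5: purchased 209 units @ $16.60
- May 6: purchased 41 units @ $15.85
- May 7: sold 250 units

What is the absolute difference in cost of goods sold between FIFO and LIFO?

FIFO COGS: 50 @ $19.75 + 200 @ $18.25 = $4,637.50
LIFO COGS: 41 @ $15.85 + 209 @ $16.60 = $4,119.25
Difference = |$4,637.50 − $4,119.25| = $518.25

$518.25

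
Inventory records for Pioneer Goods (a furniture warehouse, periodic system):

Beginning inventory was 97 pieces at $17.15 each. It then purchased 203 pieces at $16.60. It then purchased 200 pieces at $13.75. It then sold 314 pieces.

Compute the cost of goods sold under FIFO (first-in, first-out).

COGS = $5,225.85

Sale 1 (314) [FIFO — oldest first]: 97 @ $17.15 + 203 @ $16.60 + 14 @ $13.75 = $5,225.85
Ending inventory: 186 @ $13.75 = $2,557.50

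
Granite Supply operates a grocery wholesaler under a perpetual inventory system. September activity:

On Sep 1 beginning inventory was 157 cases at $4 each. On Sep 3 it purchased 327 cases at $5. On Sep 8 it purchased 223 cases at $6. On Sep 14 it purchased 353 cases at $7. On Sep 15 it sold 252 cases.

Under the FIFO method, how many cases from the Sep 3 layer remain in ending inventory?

232

Sep 15, 252 sold [FIFO — oldest first]: 157 @ $4 + 95 @ $5 = $1,103
Ending inventory: 232 @ $5 + 223 @ $6 + 353 @ $7 = $4,969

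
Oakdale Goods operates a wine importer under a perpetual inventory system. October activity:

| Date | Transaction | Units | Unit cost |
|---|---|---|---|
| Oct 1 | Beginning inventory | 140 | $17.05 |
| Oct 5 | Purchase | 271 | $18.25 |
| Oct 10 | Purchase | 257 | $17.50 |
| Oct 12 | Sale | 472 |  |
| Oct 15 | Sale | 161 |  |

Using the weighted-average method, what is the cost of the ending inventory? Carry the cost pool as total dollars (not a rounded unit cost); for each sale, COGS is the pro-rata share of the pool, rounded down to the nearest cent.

After Oct 1: 140 on hand, pool $2,387.00 (≈ $17.0500 each)
After Oct 5: 411 on hand, pool $7,332.75 (≈ $17.8412 each)
After Oct 10: 668 on hand, pool $11,830.25 (≈ $17.7100 each)
Oct 12, sell 472: 472/668 × $11,830.25 → $8,359.09
Oct 15, sell 161: 161/196 × $3,471.16 → $2,851.31
Total COGS = $8,359.09 + $2,851.31 = $11,210.40
Ending inventory (cost pool remaining) = $619.85
Check: goods available $11,830.25 = COGS $11,210.40 + ending $619.85

Ending inventory = $619.85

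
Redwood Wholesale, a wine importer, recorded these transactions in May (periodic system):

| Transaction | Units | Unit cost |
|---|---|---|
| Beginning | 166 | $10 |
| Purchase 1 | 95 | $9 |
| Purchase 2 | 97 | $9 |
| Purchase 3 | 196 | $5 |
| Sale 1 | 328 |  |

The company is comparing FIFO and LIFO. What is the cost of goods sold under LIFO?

COGS = $2,168

FIFO COGS: 166 @ $10 + 95 @ $9 + 67 @ $9 = $3,118
LIFO COGS: 196 @ $5 + 97 @ $9 + 35 @ $9 = $2,168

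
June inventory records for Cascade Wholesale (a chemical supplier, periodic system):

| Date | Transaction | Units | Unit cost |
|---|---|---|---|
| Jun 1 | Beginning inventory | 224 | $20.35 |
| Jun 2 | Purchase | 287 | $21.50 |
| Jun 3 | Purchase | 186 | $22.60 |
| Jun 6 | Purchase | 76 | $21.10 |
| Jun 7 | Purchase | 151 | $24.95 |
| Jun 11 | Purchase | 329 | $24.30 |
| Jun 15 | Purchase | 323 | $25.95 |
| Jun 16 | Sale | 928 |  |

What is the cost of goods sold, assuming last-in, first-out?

Jun 16, 928 sold [LIFO — newest first]: 323 @ $25.95 + 329 @ $24.30 + 151 @ $24.95 + 76 @ $21.10 + 49 @ $22.60 = $22,855.00
Ending inventory: 224 @ $20.35 + 287 @ $21.50 + 137 @ $22.60 = $13,825.10

COGS = $22,855.00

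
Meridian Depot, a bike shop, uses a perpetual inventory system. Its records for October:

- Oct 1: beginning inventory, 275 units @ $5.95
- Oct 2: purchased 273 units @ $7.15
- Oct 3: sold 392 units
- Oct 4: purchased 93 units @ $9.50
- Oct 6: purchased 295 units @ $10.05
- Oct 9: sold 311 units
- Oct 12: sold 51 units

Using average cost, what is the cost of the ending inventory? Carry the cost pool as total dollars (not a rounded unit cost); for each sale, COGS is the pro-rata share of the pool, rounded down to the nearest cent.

After Oct 1: 275 on hand, pool $1,636.25 (≈ $5.9500 each)
After Oct 2: 548 on hand, pool $3,588.20 (≈ $6.5478 each)
Oct 3, sell 392: 392/548 × $3,588.20 → $2,566.74
After Oct 4: 249 on hand, pool $1,904.96 (≈ $7.6504 each)
After Oct 6: 544 on hand, pool $4,869.71 (≈ $8.9517 each)
Oct 9, sell 311: 311/544 × $4,869.71 → $2,783.97
Oct 12, sell 51: 51/233 × $2,085.74 → $456.53
Total COGS = $2,566.74 + $2,783.97 + $456.53 = $5,807.24
Ending inventory (cost pool remaining) = $1,629.21

Ending inventory = $1,629.21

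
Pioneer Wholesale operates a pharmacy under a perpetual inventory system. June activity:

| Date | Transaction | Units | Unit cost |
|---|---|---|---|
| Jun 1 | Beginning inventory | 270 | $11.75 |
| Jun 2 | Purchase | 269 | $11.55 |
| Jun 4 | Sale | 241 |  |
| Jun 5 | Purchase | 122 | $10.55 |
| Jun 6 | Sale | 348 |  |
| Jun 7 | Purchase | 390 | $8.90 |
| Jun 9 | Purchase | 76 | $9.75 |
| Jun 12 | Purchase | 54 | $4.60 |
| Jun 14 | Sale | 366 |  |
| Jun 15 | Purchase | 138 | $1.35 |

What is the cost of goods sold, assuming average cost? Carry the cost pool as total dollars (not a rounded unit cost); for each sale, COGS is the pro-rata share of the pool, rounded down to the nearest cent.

COGS = $10,012.72

After Jun 1: 270 on hand, pool $3,172.50 (≈ $11.7500 each)
After Jun 2: 539 on hand, pool $6,279.45 (≈ $11.6502 each)
Jun 4, sell 241: 241/539 × $6,279.45 → $2,807.69
After Jun 5: 420 on hand, pool $4,758.86 (≈ $11.3306 each)
Jun 6, sell 348: 348/420 × $4,758.86 → $3,943.05
After Jun 7: 462 on hand, pool $4,286.81 (≈ $9.2788 each)
After Jun 9: 538 on hand, pool $5,027.81 (≈ $9.3454 each)
After Jun 12: 592 on hand, pool $5,276.21 (≈ $8.9125 each)
Jun 14, sell 366: 366/592 × $5,276.21 → $3,261.98
After Jun 15: 364 on hand, pool $2,200.53 (≈ $6.0454 each)
Total COGS = $2,807.69 + $3,943.05 + $3,261.98 = $10,012.72
Ending inventory (cost pool remaining) = $2,200.53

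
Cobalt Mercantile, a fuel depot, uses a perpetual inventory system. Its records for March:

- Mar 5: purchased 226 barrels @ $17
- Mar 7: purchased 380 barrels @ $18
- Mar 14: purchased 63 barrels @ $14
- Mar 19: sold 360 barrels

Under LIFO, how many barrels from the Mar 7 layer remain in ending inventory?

Mar 19, 360 sold [LIFO — newest first]: 63 @ $14 + 297 @ $18 = $6,228
Ending inventory: 226 @ $17 + 83 @ $18 = $5,336

83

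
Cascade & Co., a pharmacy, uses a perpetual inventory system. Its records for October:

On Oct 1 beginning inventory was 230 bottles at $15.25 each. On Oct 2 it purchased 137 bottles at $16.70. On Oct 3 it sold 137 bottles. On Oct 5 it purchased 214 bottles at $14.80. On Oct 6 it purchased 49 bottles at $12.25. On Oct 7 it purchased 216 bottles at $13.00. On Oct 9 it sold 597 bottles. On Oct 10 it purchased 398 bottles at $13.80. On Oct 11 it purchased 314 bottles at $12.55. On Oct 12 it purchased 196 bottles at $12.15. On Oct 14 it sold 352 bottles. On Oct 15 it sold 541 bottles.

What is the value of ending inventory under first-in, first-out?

Oct 3, 137 sold [FIFO — oldest first]: 137 @ $15.25 = $2,089.25
Oct 9, 597 sold [FIFO — oldest first]: 93 @ $15.25 + 137 @ $16.70 + 214 @ $14.80 + 49 @ $12.25 + 104 @ $13.00 = $8,825.60
Oct 14, 352 sold [FIFO — oldest first]: 112 @ $13.00 + 240 @ $13.80 = $4,768.00
Oct 15, 541 sold [FIFO — oldest first]: 158 @ $13.80 + 314 @ $12.55 + 69 @ $12.15 = $6,959.45
Total COGS = $2,089.25 + $8,825.60 + $4,768.00 + $6,959.45 = $22,642.30
Ending inventory: 127 @ $12.15 = $1,543.05
Check: goods available $24,185.35 = COGS $22,642.30 + ending $1,543.05

Ending inventory = $1,543.05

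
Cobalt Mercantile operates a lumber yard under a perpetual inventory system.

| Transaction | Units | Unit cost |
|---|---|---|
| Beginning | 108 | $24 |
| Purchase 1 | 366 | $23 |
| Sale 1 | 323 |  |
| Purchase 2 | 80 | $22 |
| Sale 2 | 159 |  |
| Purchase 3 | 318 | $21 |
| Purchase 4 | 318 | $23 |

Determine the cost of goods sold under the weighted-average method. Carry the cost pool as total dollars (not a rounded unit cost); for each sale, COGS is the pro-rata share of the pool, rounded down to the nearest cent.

COGS = $11,128.20

After Beginning: 108 on hand, pool $2,592.00 (≈ $24.0000 each)
After Purchase 1: 474 on hand, pool $11,010.00 (≈ $23.2278 each)
Sale 1, sell 323: 323/474 × $11,010.00 → $7,502.59
After Purchase 2: 231 on hand, pool $5,267.41 (≈ $22.8026 each)
Sale 2, sell 159: 159/231 × $5,267.41 → $3,625.61
After Purchase 3: 390 on hand, pool $8,319.80 (≈ $21.3328 each)
After Purchase 4: 708 on hand, pool $15,633.80 (≈ $22.0816 each)
Total COGS = $7,502.59 + $3,625.61 = $11,128.20
Ending inventory (cost pool remaining) = $15,633.80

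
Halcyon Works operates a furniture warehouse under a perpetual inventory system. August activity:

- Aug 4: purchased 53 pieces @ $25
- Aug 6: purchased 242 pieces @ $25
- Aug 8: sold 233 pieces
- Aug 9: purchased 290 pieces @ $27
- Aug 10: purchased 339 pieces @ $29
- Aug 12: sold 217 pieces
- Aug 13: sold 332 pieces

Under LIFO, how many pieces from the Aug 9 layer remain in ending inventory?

80

Aug 8, 233 sold [LIFO — newest first]: 233 @ $25 = $5,825
Aug 12, 217 sold [LIFO — newest first]: 217 @ $29 = $6,293
Aug 13, 332 sold [LIFO — newest first]: 122 @ $29 + 210 @ $27 = $9,208
Total COGS = $5,825 + $6,293 + $9,208 = $21,326
Ending inventory: 53 @ $25 + 9 @ $25 + 80 @ $27 = $3,710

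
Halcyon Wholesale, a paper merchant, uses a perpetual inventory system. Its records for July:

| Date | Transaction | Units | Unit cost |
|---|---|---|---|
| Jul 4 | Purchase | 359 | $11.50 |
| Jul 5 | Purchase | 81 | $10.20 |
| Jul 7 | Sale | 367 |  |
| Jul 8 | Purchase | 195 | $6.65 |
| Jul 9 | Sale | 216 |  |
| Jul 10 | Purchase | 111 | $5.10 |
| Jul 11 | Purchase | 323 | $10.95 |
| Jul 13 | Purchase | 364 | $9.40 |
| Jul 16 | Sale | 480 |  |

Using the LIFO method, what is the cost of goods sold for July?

Jul 7, 367 sold [LIFO — newest first]: 81 @ $10.20 + 286 @ $11.50 = $4,115.20
Jul 9, 216 sold [LIFO — newest first]: 195 @ $6.65 + 21 @ $11.50 = $1,538.25
Jul 16, 480 sold [LIFO — newest first]: 364 @ $9.40 + 116 @ $10.95 = $4,691.80
Total COGS = $4,115.20 + $1,538.25 + $4,691.80 = $10,345.25
Ending inventory: 52 @ $11.50 + 111 @ $5.10 + 207 @ $10.95 = $3,430.75
Check: goods available $13,776.00 = COGS $10,345.25 + ending $3,430.75

COGS = $10,345.25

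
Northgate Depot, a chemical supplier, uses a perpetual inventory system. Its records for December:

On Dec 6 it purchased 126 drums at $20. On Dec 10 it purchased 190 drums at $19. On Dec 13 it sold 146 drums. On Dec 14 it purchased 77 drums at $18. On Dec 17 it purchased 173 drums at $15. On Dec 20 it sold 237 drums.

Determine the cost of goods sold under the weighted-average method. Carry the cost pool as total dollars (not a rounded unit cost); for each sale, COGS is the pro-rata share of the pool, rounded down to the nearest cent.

COGS = $6,939.52

After Dec 6: 126 on hand, pool $2,520.00 (≈ $20.0000 each)
After Dec 10: 316 on hand, pool $6,130.00 (≈ $19.3987 each)
Dec 13, sell 146: 146/316 × $6,130.00 → $2,832.21
After Dec 14: 247 on hand, pool $4,683.79 (≈ $18.9627 each)
After Dec 17: 420 on hand, pool $7,278.79 (≈ $17.3305 each)
Dec 20, sell 237: 237/420 × $7,278.79 → $4,107.31
Total COGS = $2,832.21 + $4,107.31 = $6,939.52
Ending inventory (cost pool remaining) = $3,171.48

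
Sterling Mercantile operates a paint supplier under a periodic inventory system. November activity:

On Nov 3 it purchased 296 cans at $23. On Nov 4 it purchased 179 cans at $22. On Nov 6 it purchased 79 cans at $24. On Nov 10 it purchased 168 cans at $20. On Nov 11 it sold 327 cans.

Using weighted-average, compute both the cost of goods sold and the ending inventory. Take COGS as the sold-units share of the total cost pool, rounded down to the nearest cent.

Nov 11, sell 327: 327/722 × $16,002.00 → $7,247.44
Ending inventory (cost pool remaining) = $8,754.56

COGS = $7,247.44; ending inventory = $8,754.56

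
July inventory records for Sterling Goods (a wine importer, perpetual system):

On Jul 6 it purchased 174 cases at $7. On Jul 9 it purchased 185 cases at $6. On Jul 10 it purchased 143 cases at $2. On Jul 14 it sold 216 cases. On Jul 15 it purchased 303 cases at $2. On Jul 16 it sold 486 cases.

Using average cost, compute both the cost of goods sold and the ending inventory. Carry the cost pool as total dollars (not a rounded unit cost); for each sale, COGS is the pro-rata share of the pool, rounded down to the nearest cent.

COGS = $2,853.59; ending inventory = $366.41

After Jul 6: 174 on hand, pool $1,218.00 (≈ $7.0000 each)
After Jul 9: 359 on hand, pool $2,328.00 (≈ $6.4847 each)
After Jul 10: 502 on hand, pool $2,614.00 (≈ $5.2072 each)
Jul 14, sell 216: 216/502 × $2,614.00 → $1,124.74
After Jul 15: 589 on hand, pool $2,095.26 (≈ $3.5573 each)
Jul 16, sell 486: 486/589 × $2,095.26 → $1,728.85
Total COGS = $1,124.74 + $1,728.85 = $2,853.59
Ending inventory (cost pool remaining) = $366.41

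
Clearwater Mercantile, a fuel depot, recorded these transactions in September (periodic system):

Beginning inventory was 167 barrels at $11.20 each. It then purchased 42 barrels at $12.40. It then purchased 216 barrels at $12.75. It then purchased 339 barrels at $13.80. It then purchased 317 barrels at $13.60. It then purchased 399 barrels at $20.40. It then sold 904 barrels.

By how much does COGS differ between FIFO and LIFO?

$3,317.80

FIFO COGS: 167 @ $11.20 + 42 @ $12.40 + 216 @ $12.75 + 339 @ $13.80 + 140 @ $13.60 = $11,727.40
LIFO COGS: 399 @ $20.40 + 317 @ $13.60 + 188 @ $13.80 = $15,045.20
Difference = |$11,727.40 − $15,045.20| = $3,317.80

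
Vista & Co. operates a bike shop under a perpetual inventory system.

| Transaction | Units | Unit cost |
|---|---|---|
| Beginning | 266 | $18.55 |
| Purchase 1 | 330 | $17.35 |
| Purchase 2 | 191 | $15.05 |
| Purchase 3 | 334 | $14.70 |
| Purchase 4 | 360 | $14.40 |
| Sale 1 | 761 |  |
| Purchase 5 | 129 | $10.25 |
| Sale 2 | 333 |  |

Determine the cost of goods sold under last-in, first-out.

COGS = $15,678.60

Sale 1 (761) [LIFO — newest first]: 360 @ $14.40 + 334 @ $14.70 + 67 @ $15.05 = $11,102.15
Sale 2 (333) [LIFO — newest first]: 129 @ $10.25 + 124 @ $15.05 + 80 @ $17.35 = $4,576.45
Total COGS = $11,102.15 + $4,576.45 = $15,678.60
Ending inventory: 266 @ $18.55 + 250 @ $17.35 = $9,271.80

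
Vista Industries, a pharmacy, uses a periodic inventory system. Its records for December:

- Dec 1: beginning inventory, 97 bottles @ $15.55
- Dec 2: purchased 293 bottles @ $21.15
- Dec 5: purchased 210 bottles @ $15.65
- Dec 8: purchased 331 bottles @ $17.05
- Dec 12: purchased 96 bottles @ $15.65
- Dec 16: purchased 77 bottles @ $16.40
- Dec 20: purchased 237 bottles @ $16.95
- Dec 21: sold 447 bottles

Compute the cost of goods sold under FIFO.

Dec 21, 447 sold [FIFO — oldest first]: 97 @ $15.55 + 293 @ $21.15 + 57 @ $15.65 = $8,597.35
Ending inventory: 153 @ $15.65 + 331 @ $17.05 + 96 @ $15.65 + 77 @ $16.40 + 237 @ $16.95 = $14,820.35

COGS = $8,597.35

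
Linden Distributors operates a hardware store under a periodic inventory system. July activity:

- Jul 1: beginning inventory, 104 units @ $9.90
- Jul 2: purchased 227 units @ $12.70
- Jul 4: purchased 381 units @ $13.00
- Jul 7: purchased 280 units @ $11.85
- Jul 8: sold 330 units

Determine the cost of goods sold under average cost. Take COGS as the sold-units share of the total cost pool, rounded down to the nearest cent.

Jul 8, sell 330: 330/992 × $12,183.50 → $4,052.97
Ending inventory (cost pool remaining) = $8,130.53

COGS = $4,052.97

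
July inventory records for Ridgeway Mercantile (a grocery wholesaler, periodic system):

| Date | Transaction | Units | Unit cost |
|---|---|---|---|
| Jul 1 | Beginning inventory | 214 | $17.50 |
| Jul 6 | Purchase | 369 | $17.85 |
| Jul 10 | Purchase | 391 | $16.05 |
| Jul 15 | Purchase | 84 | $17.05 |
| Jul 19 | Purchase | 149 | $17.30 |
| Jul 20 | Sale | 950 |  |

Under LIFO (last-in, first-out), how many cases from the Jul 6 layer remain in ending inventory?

43

Jul 20, 950 sold [LIFO — newest first]: 149 @ $17.30 + 84 @ $17.05 + 391 @ $16.05 + 326 @ $17.85 = $16,104.55
Ending inventory: 214 @ $17.50 + 43 @ $17.85 = $4,512.55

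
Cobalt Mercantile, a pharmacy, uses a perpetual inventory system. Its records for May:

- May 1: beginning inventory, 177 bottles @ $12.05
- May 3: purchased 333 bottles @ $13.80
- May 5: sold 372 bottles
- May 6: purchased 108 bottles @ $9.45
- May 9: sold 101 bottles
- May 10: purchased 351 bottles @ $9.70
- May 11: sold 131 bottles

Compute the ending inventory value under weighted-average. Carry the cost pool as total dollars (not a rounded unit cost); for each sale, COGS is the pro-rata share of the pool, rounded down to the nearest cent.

Ending inventory = $3,737.86

After May 1: 177 on hand, pool $2,132.85 (≈ $12.0500 each)
After May 3: 510 on hand, pool $6,728.25 (≈ $13.1926 each)
May 5, sell 372: 372/510 × $6,728.25 → $4,907.66
After May 6: 246 on hand, pool $2,841.19 (≈ $11.5496 each)
May 9, sell 101: 101/246 × $2,841.19 → $1,166.50
After May 10: 496 on hand, pool $5,079.39 (≈ $10.2407 each)
May 11, sell 131: 131/496 × $5,079.39 → $1,341.53
Total COGS = $4,907.66 + $1,166.50 + $1,341.53 = $7,415.69
Ending inventory (cost pool remaining) = $3,737.86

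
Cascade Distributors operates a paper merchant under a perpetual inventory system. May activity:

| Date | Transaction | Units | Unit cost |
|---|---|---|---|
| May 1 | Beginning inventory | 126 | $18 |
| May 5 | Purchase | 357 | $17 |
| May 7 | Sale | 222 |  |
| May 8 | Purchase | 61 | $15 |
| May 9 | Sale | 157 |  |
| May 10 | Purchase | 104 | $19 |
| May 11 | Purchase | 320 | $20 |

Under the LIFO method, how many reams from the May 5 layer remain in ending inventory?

39

May 7, 222 sold [LIFO — newest first]: 222 @ $17 = $3,774
May 9, 157 sold [LIFO — newest first]: 61 @ $15 + 96 @ $17 = $2,547
Total COGS = $3,774 + $2,547 = $6,321
Ending inventory: 126 @ $18 + 39 @ $17 + 104 @ $19 + 320 @ $20 = $11,307
Check: goods available $17,628 = COGS $6,321 + ending $11,307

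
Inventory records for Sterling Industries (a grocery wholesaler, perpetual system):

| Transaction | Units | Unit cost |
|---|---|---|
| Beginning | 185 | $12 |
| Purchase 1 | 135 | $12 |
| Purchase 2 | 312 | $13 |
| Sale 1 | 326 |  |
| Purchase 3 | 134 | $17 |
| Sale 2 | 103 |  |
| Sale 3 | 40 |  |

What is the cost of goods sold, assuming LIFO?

COGS = $6,610

Sale 1 (326) [LIFO — newest first]: 312 @ $13 + 14 @ $12 = $4,224
Sale 2 (103) [LIFO — newest first]: 103 @ $17 = $1,751
Sale 3 (40) [LIFO — newest first]: 31 @ $17 + 9 @ $12 = $635
Total COGS = $4,224 + $1,751 + $635 = $6,610
Ending inventory: 185 @ $12 + 112 @ $12 = $3,564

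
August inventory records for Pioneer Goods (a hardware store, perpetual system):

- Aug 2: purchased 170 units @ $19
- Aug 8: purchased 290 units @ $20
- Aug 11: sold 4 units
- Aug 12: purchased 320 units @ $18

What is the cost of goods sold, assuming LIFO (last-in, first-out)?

COGS = $80

Aug 11, 4 sold [LIFO — newest first]: 4 @ $20 = $80
Ending inventory: 170 @ $19 + 286 @ $20 + 320 @ $18 = $14,710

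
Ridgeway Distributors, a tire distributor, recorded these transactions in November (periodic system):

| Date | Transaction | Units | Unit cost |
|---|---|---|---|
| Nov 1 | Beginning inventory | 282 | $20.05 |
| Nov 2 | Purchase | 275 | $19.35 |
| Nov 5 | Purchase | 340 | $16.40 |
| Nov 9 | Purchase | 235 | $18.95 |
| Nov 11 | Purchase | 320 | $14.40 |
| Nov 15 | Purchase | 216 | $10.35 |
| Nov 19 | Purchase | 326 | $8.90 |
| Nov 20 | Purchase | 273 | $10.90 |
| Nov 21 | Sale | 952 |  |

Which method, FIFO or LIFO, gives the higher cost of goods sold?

FIFO COGS: 282 @ $20.05 + 275 @ $19.35 + 340 @ $16.40 + 55 @ $18.95 = $17,593.60
LIFO COGS: 273 @ $10.90 + 326 @ $8.90 + 216 @ $10.35 + 137 @ $14.40 = $10,085.50

FIFO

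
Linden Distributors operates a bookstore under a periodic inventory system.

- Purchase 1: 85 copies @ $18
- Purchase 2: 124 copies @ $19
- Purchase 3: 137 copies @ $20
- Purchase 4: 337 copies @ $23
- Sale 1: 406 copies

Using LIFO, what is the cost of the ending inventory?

Sale 1 (406) [LIFO — newest first]: 337 @ $23 + 69 @ $20 = $9,131
Ending inventory: 85 @ $18 + 124 @ $19 + 68 @ $20 = $5,246

Ending inventory = $5,246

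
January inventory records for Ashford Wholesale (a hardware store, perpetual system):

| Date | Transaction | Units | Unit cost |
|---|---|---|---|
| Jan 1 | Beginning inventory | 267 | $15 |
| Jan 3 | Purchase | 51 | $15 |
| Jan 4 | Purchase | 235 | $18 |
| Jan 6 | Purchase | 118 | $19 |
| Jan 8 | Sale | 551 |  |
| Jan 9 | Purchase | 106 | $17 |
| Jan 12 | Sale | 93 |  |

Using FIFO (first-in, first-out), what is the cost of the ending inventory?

Jan 8, 551 sold [FIFO — oldest first]: 267 @ $15 + 51 @ $15 + 233 @ $18 = $8,964
Jan 12, 93 sold [FIFO — oldest first]: 2 @ $18 + 91 @ $19 = $1,765
Total COGS = $8,964 + $1,765 = $10,729
Ending inventory: 27 @ $19 + 106 @ $17 = $2,315

Ending inventory = $2,315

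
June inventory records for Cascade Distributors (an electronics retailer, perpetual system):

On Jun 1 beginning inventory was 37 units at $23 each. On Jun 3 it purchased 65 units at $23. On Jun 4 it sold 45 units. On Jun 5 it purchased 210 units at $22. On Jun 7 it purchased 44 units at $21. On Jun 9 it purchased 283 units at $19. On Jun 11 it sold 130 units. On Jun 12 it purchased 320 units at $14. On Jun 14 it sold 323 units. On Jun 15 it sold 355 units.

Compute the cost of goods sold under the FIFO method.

COGS = $16,263

Jun 4, 45 sold [FIFO — oldest first]: 37 @ $23 + 8 @ $23 = $1,035
Jun 11, 130 sold [FIFO — oldest first]: 57 @ $23 + 73 @ $22 = $2,917
Jun 14, 323 sold [FIFO — oldest first]: 137 @ $22 + 44 @ $21 + 142 @ $19 = $6,636
Jun 15, 355 sold [FIFO — oldest first]: 141 @ $19 + 214 @ $14 = $5,675
Total COGS = $1,035 + $2,917 + $6,636 + $5,675 = $16,263
Ending inventory: 106 @ $14 = $1,484
Check: goods available $17,747 = COGS $16,263 + ending $1,484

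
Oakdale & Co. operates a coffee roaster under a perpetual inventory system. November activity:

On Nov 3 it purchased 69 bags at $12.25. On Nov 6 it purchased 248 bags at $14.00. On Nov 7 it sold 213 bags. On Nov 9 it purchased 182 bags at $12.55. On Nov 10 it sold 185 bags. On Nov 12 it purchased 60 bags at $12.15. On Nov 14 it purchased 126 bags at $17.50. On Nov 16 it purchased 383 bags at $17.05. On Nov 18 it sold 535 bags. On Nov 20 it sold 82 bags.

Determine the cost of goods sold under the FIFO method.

Nov 7, 213 sold [FIFO — oldest first]: 69 @ $12.25 + 144 @ $14.00 = $2,861.25
Nov 10, 185 sold [FIFO — oldest first]: 104 @ $14.00 + 81 @ $12.55 = $2,472.55
Nov 18, 535 sold [FIFO — oldest first]: 101 @ $12.55 + 60 @ $12.15 + 126 @ $17.50 + 248 @ $17.05 = $8,429.95
Nov 20, 82 sold [FIFO — oldest first]: 82 @ $17.05 = $1,398.10
Total COGS = $2,861.25 + $2,472.55 + $8,429.95 + $1,398.10 = $15,161.85
Ending inventory: 53 @ $17.05 = $903.65

COGS = $15,161.85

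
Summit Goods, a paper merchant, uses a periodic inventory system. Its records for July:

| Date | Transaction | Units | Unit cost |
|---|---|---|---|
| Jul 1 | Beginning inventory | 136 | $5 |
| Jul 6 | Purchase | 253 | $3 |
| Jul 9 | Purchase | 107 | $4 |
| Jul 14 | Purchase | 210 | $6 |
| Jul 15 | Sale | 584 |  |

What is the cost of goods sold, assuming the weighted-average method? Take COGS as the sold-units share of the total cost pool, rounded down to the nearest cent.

COGS = $2,586.64

Jul 15, sell 584: 584/706 × $3,127.00 → $2,586.64
Ending inventory (cost pool remaining) = $540.36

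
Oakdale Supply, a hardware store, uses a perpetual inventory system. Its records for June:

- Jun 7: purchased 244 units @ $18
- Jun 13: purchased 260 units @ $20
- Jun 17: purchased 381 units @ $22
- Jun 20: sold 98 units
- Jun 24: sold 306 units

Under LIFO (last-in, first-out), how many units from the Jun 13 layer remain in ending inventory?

237

Jun 20, 98 sold [LIFO — newest first]: 98 @ $22 = $2,156
Jun 24, 306 sold [LIFO — newest first]: 283 @ $22 + 23 @ $20 = $6,686
Total COGS = $2,156 + $6,686 = $8,842
Ending inventory: 244 @ $18 + 237 @ $20 = $9,132
Check: goods available $17,974 = COGS $8,842 + ending $9,132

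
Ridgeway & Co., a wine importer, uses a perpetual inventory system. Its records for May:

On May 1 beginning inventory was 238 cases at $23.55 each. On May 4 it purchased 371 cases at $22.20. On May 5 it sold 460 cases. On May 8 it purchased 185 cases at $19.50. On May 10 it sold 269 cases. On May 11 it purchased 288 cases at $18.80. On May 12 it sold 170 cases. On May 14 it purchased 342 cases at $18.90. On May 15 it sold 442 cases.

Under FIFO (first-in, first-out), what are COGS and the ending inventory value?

May 5, 460 sold [FIFO — oldest first]: 238 @ $23.55 + 222 @ $22.20 = $10,533.30
May 10, 269 sold [FIFO — oldest first]: 149 @ $22.20 + 120 @ $19.50 = $5,647.80
May 12, 170 sold [FIFO — oldest first]: 65 @ $19.50 + 105 @ $18.80 = $3,241.50
May 15, 442 sold [FIFO — oldest first]: 183 @ $18.80 + 259 @ $18.90 = $8,335.50
Total COGS = $10,533.30 + $5,647.80 + $3,241.50 + $8,335.50 = $27,758.10
Ending inventory: 83 @ $18.90 = $1,568.70
Check: goods available $29,326.80 = COGS $27,758.10 + ending $1,568.70

COGS = $27,758.10; ending inventory = $1,568.70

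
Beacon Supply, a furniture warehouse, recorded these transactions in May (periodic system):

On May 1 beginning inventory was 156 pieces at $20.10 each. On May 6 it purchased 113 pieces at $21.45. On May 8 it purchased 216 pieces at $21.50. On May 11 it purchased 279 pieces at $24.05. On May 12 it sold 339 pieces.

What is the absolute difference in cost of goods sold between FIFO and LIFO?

$935.50

FIFO COGS: 156 @ $20.10 + 113 @ $21.45 + 70 @ $21.50 = $7,064.45
LIFO COGS: 279 @ $24.05 + 60 @ $21.50 = $7,999.95
Difference = |$7,064.45 − $7,999.95| = $935.50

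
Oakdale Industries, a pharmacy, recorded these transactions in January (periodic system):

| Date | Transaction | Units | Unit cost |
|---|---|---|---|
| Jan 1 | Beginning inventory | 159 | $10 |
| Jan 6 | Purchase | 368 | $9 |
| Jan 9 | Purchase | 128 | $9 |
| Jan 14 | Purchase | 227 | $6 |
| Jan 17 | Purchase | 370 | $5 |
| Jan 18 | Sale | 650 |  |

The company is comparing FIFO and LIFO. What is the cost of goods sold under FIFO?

FIFO COGS: 159 @ $10 + 368 @ $9 + 123 @ $9 = $6,009
LIFO COGS: 370 @ $5 + 227 @ $6 + 53 @ $9 = $3,689

COGS = $6,009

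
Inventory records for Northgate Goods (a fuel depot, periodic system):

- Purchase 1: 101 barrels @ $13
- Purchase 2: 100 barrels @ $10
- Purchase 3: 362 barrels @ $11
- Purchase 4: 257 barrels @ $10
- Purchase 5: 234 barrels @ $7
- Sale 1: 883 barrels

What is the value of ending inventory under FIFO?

Sale 1 (883) [FIFO — oldest first]: 101 @ $13 + 100 @ $10 + 362 @ $11 + 257 @ $10 + 63 @ $7 = $9,306
Ending inventory: 171 @ $7 = $1,197
Check: goods available $10,503 = COGS $9,306 + ending $1,197

Ending inventory = $1,197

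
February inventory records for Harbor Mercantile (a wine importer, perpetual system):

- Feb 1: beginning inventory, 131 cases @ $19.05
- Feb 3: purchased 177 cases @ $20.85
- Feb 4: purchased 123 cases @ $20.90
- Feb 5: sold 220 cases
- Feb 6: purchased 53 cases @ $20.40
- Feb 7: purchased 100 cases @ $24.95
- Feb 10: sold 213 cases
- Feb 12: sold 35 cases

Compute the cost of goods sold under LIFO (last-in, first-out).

Feb 5, 220 sold [LIFO — newest first]: 123 @ $20.90 + 97 @ $20.85 = $4,593.15
Feb 10, 213 sold [LIFO — newest first]: 100 @ $24.95 + 53 @ $20.40 + 60 @ $20.85 = $4,827.20
Feb 12, 35 sold [LIFO — newest first]: 20 @ $20.85 + 15 @ $19.05 = $702.75
Total COGS = $4,593.15 + $4,827.20 + $702.75 = $10,123.10
Ending inventory: 116 @ $19.05 = $2,209.80
Check: goods available $12,332.90 = COGS $10,123.10 + ending $2,209.80

COGS = $10,123.10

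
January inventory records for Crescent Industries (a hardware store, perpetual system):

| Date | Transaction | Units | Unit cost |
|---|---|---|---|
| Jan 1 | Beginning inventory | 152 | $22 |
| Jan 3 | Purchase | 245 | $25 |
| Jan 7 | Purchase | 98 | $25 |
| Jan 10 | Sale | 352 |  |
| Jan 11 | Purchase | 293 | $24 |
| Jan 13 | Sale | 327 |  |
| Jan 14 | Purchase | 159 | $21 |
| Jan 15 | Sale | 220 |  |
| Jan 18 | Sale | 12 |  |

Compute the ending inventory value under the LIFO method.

Jan 10, 352 sold [LIFO — newest first]: 98 @ $25 + 245 @ $25 + 9 @ $22 = $8,773
Jan 13, 327 sold [LIFO — newest first]: 293 @ $24 + 34 @ $22 = $7,780
Jan 15, 220 sold [LIFO — newest first]: 159 @ $21 + 61 @ $22 = $4,681
Jan 18, 12 sold [LIFO — newest first]: 12 @ $22 = $264
Total COGS = $8,773 + $7,780 + $4,681 + $264 = $21,498
Ending inventory: 36 @ $22 = $792
Check: goods available $22,290 = COGS $21,498 + ending $792

Ending inventory = $792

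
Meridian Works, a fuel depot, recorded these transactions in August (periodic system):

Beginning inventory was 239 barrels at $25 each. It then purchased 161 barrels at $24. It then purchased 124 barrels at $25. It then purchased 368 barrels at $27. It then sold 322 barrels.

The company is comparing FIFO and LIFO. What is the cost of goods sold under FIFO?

FIFO COGS: 239 @ $25 + 83 @ $24 = $7,967
LIFO COGS: 322 @ $27 = $8,694

COGS = $7,967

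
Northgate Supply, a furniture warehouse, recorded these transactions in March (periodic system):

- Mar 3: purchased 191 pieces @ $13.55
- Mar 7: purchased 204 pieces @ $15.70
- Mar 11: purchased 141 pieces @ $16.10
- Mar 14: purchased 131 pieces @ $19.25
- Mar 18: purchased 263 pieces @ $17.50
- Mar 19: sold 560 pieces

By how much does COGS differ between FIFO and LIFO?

$1,263.90

FIFO COGS: 191 @ $13.55 + 204 @ $15.70 + 141 @ $16.10 + 24 @ $19.25 = $8,522.95
LIFO COGS: 263 @ $17.50 + 131 @ $19.25 + 141 @ $16.10 + 25 @ $15.70 = $9,786.85
Difference = |$8,522.95 − $9,786.85| = $1,263.90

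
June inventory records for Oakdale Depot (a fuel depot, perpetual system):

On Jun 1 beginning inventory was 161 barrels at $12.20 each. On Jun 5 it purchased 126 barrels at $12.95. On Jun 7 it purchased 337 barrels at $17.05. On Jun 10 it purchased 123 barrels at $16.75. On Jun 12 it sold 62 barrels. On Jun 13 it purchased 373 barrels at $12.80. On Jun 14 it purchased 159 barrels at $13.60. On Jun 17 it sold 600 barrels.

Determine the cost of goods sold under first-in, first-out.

COGS = $9,978.25

Jun 12, 62 sold [FIFO — oldest first]: 62 @ $12.20 = $756.40
Jun 17, 600 sold [FIFO — oldest first]: 99 @ $12.20 + 126 @ $12.95 + 337 @ $17.05 + 38 @ $16.75 = $9,221.85
Total COGS = $756.40 + $9,221.85 = $9,978.25
Ending inventory: 85 @ $16.75 + 373 @ $12.80 + 159 @ $13.60 = $8,360.55
Check: goods available $18,338.80 = COGS $9,978.25 + ending $8,360.55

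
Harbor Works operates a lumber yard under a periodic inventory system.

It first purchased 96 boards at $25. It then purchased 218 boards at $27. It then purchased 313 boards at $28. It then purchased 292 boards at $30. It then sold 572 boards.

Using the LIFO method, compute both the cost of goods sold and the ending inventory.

COGS = $16,600; ending inventory = $9,210

Sale 1 (572) [LIFO — newest first]: 292 @ $30 + 280 @ $28 = $16,600
Ending inventory: 96 @ $25 + 218 @ $27 + 33 @ $28 = $9,210
Check: goods available $25,810 = COGS $16,600 + ending $9,210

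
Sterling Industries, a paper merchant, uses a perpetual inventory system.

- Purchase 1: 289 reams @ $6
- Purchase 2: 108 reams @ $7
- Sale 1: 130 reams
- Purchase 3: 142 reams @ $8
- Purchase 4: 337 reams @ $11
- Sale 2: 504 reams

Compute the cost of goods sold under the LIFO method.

Sale 1 (130) [LIFO — newest first]: 108 @ $7 + 22 @ $6 = $888
Sale 2 (504) [LIFO — newest first]: 337 @ $11 + 142 @ $8 + 25 @ $6 = $4,993
Total COGS = $888 + $4,993 = $5,881
Ending inventory: 242 @ $6 = $1,452

COGS = $5,881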